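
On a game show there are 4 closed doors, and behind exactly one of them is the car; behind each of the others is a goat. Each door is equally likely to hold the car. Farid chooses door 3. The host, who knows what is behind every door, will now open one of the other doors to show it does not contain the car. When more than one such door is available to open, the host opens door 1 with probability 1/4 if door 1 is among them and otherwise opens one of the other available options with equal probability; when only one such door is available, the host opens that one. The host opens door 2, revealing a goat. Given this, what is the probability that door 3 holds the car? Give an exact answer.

Condition on the true location of the car.
If it is behind door 1 (prior 1/4): door 1 holds the prize so is unavailable; the host chooses uniformly among the 2 others, probability 1/2; weight (1/4)·(1/2) = 1/8.
If it is behind door 2 (prior 1/4): the host opened door 2, so this case is ruled out; weight (1/4)·0 = 0.
If it is behind door 3 (prior 1/4): door 1 is available but not opened; door 2 gets probability (1 − 1/4)/2 = 3/8; weight (1/4)·(3/8) = 3/32.
If it is behind door 4 (prior 1/4): door 1 is available but not opened, probability 3/4; weight (1/4)·(3/4) = 3/16.
The weights sum to 13/32.
So P(the car behind door 3 | the host opened door 2) = (3/32) / (13/32) = 3/13.

3/13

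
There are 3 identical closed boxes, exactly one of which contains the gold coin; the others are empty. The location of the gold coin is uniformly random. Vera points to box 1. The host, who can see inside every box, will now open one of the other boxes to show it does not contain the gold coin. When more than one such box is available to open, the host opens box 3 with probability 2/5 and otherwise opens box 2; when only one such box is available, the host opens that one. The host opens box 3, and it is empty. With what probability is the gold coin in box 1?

2/7

Consider each possible location of the gold coin in turn.
If it is in box 1 (prior 1/3): box 3 is available, opened with probability 2/5; weight (1/3)·(2/5) = 2/15.
If it is in box 2 (prior 1/3): only box 3 is available, probability 1; weight (1/3)·1 = 1/3.
If it is in box 3 (prior 1/3): the host opened box 3, so this case is ruled out; weight (1/3)·0 = 0.
The weights sum to 7/15.
So P(the gold coin in box 1 | the host opened box 3) = (2/15) / (7/15) = 2/7.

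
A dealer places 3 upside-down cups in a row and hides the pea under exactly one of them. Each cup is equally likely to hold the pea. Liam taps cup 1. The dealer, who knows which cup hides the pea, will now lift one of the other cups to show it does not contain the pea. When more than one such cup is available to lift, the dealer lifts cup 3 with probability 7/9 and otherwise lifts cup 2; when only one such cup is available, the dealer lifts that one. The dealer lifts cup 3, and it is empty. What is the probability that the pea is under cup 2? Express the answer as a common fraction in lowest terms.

9/16

Consider each possible location of the pea in turn.
If it is under cup 1 (prior 1/3): cup 3 is available, opened with probability 7/9; weight (1/3)·(7/9) = 7/27.
If it is under cup 2 (prior 1/3): only cup 3 is available, probability 1; weight (1/3)·1 = 1/3.
If it is under cup 3 (prior 1/3): the dealer opened cup 3, so this case is ruled out; weight (1/3)·0 = 0.
The weights sum to 16/27.
So P(the pea under cup 2 | the dealer opened cup 3) = (1/3) / (16/27) = 9/16.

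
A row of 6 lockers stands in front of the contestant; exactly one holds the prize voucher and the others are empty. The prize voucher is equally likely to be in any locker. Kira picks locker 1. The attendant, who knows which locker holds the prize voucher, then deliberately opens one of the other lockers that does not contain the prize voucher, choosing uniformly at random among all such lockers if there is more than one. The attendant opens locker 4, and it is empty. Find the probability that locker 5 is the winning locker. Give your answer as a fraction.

5/24

Condition on the true location of the prize voucher.
If it is in locker 1 (prior 1/6): the attendant has 5 equally likely choices, so probability 1/5; weight (1/6)·(1/5) = 1/30.
If it is in any of lockers 2, 3, 5, and 6 (prior 1/6 each): the attendant has 4 equally likely choices, so probability 1/4; weight (1/6)·(1/4) = 1/24 each.
If it is in locker 4 (prior 1/6): the attendant opened locker 4, so this case is ruled out; weight (1/6)·0 = 0.
The weights sum to 1/5.
So P(the prize voucher in locker 5 | the attendant opened locker 4) = (1/24) / (1/5) = 5/24.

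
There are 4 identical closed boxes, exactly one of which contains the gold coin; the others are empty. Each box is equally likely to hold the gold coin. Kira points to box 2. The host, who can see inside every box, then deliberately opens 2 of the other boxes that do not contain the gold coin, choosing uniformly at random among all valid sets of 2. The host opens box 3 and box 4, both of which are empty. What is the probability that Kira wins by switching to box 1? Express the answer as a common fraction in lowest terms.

3/4

Consider each possible location of the gold coin in turn.
If it is in box 1 (prior 1/4): the host has no choice, probability 1; weight (1/4)·1 = 1/4.
If it is in box 2 (prior 1/4): the host has 3 equally likely choices, so probability 1/3; weight (1/4)·(1/3) = 1/12.
If it is in either of boxes 3 and 4 (prior 1/4 each): that box was opened and seen not to hold the prize — ruled out; weight (1/4)·0 = 0 each.
The weights sum to 1/3.
So P(the gold coin in box 1 | the host opened box 3 and box 4) = (1/4) / (1/3) = 3/4.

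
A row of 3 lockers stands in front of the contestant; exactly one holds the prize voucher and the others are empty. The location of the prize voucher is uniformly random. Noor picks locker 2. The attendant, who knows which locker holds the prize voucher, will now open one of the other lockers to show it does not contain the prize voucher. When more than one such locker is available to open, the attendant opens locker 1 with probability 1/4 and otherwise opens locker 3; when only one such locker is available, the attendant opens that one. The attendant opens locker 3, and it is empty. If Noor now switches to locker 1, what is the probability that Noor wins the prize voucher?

4/7

Condition on the true location of the prize voucher.
If it is in locker 1 (prior 1/3): only locker 3 is available, probability 1; weight (1/3)·1 = 1/3.
If it is in locker 2 (prior 1/3): locker 1 is available but not opened, probability 3/4; weight (1/3)·(3/4) = 1/4.
If it is in locker 3 (prior 1/3): the attendant opened locker 3, so this case is ruled out; weight (1/3)·0 = 0.
The weights sum to 7/12.
So P(the prize voucher in locker 1 | the attendant opened locker 3) = (1/3) / (7/12) = 4/7.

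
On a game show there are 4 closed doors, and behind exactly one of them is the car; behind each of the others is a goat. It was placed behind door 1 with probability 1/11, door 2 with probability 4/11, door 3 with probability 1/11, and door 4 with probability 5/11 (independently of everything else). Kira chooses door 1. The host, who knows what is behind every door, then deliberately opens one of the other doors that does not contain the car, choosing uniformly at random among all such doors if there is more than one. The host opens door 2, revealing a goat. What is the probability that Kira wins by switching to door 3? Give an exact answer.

3/20

Consider each possible location of the car in turn.
If it is behind door 1 (prior 1/11): the host has 3 equally likely choices, so probability 1/3; weight (1/11)·(1/3) = 1/33.
If it is behind door 2 (prior 4/11): the host opened door 2, so this case is ruled out; weight (4/11)·0 = 0.
If it is behind door 3 (prior 1/11): the host has 2 equally likely choices, so probability 1/2; weight (1/11)·(1/2) = 1/22.
If it is behind door 4 (prior 5/11): the host has 2 equally likely choices, so probability 1/2; weight (5/11)·(1/2) = 5/22.
The weights sum to 10/33.
So P(the car behind door 3 | the host opened door 2) = (1/22) / (10/33) = 3/20.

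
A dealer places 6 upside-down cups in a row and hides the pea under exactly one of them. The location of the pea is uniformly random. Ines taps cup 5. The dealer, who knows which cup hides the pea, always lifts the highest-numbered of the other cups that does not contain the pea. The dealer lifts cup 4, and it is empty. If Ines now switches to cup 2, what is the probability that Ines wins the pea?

0

Consider each possible location of the pea in turn.
If it is under any of cups 1, 2, 3, and 5 (prior 1/6 each): the dealer would have opened cup 6 instead, probability 0; weight (1/6)·0 = 0 each.
If it is under cup 4 (prior 1/6): the dealer opened cup 4, so this case is ruled out; weight (1/6)·0 = 0.
If it is under cup 6 (prior 1/6): cup 4 is the highest-numbered option available, probability 1; weight (1/6)·1 = 1/6.
The weights sum to 1/6.
So P(the pea under cup 2 | the dealer opened cup 4) = 0 / (1/6) = 0.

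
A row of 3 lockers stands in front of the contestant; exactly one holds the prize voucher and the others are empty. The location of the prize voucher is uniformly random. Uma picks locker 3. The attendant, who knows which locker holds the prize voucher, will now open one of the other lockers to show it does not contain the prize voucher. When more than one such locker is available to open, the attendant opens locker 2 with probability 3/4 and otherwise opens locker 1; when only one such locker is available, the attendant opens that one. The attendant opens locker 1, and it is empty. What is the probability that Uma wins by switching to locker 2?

4/5

Condition on the true location of the prize voucher.
If it is in locker 1 (prior 1/3): the attendant opened locker 1, so this case is ruled out; weight (1/3)·0 = 0.
If it is in locker 2 (prior 1/3): only locker 1 is available, probability 1; weight (1/3)·1 = 1/3.
If it is in locker 3 (prior 1/3): locker 2 is available but not opened, probability 1/4; weight (1/3)·(1/4) = 1/12.
The weights sum to 5/12.
So P(the prize voucher in locker 2 | the attendant opened locker 1) = (1/3) / (5/12) = 4/5.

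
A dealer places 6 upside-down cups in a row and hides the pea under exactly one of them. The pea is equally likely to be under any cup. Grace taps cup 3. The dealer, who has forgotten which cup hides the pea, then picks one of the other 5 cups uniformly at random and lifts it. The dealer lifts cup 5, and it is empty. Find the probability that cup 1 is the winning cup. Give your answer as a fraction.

Condition on the true location of the pea.
If it is under any of cups 1, 2, 3, 4, and 6 (prior 1/6 each): the dealer picks cup 5 with probability 1/5 regardless, and it is not the prize; weight (1/6)·(1/5) = 1/30 each.
If it is under cup 5 (prior 1/6): the dealer opened cup 5, so this case is ruled out; weight (1/6)·0 = 0.
The weights sum to 1/6.
So P(the pea under cup 1 | the dealer opened cup 5) = (1/30) / (1/6) = 1/5.

1/5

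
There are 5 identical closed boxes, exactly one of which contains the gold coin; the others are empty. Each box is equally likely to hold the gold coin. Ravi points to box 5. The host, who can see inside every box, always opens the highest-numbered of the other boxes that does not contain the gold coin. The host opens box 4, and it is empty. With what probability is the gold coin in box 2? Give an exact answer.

1/4

Condition on the true location of the gold coin.
If it is in any of boxes 1, 2, 3, and 5 (prior 1/5 each): box 4 is the highest-numbered option available, probability 1; weight (1/5)·1 = 1/5 each.
If it is in box 4 (prior 1/5): the host opened box 4, so this case is ruled out; weight (1/5)·0 = 0.
The weights sum to 4/5.
So P(the gold coin in box 2 | the host opened box 4) = (1/5) / (4/5) = 1/4.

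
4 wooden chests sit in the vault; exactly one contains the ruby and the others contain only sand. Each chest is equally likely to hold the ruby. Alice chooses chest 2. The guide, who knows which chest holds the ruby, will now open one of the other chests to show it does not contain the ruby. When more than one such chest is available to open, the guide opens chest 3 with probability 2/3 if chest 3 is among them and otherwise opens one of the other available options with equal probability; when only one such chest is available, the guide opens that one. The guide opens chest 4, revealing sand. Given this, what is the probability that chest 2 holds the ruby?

1/6

Apply Bayes' rule, conditioning on where the ruby actually is.
If it is in chest 1 (prior 1/4): chest 3 is available but not opened, probability 1/3; weight (1/4)·(1/3) = 1/12.
If it is in chest 2 (prior 1/4): chest 3 is available but not opened; chest 4 gets probability (1 − 2/3)/2 = 1/6; weight (1/4)·(1/6) = 1/24.
If it is in chest 3 (prior 1/4): chest 3 holds the prize so is unavailable; the guide chooses uniformly among the 2 others, probability 1/2; weight (1/4)·(1/2) = 1/8.
If it is in chest 4 (prior 1/4): the guide opened chest 4, so this case is ruled out; weight (1/4)·0 = 0.
The weights sum to 1/4.
So P(the ruby in chest 2 | the guide opened chest 4) = (1/24) / (1/4) = 1/6.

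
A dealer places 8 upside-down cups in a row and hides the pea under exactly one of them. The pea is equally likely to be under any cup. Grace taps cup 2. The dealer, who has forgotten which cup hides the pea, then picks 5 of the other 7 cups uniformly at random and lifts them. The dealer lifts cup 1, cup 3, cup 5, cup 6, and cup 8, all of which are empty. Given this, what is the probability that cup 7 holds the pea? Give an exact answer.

1/3

Apply Bayes' rule, conditioning on where the pea actually is.
If it is under any of cups 1, 3, 5, 6, and 8 (prior 1/8 each): that cup was opened and seen not to hold the prize — ruled out; weight (1/8)·0 = 0 each.
If it is under any of cups 2, 4, and 7 (prior 1/8 each): the dealer picks exactly this set with probability 1/21 regardless, and none is the prize; weight (1/8)·(1/21) = 1/168 each.
The weights sum to 1/56.
So P(the pea under cup 7 | the dealer opened cup 1, cup 3, cup 5, cup 6, and cup 8) = (1/168) / (1/56) = 1/3.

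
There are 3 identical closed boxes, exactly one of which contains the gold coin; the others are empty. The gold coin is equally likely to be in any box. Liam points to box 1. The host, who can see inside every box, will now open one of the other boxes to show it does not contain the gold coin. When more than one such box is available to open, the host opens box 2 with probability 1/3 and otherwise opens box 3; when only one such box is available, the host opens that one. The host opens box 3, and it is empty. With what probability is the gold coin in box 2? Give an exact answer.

3/5

Apply Bayes' rule, conditioning on where the gold coin actually is.
If it is in box 1 (prior 1/3): box 2 is available but not opened, probability 2/3; weight (1/3)·(2/3) = 2/9.
If it is in box 2 (prior 1/3): only box 3 is available, probability 1; weight (1/3)·1 = 1/3.
If it is in box 3 (prior 1/3): the host opened box 3, so this case is ruled out; weight (1/3)·0 = 0.
The weights sum to 5/9.
So P(the gold coin in box 2 | the host opened box 3) = (1/3) / (5/9) = 3/5.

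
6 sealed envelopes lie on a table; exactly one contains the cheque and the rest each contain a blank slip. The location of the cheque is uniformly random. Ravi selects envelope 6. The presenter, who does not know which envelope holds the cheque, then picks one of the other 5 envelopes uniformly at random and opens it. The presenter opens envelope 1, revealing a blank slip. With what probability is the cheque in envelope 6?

1/5

Because the presenter chose which envelope to open without knowing where the cheque is, the choice is independent of the prize location. Learning that envelope 1 does not hold the cheque simply rules out that one location and leaves the remaining 5 envelopes still equally likely by symmetry.
So P(the cheque in envelope 6) = 1/5.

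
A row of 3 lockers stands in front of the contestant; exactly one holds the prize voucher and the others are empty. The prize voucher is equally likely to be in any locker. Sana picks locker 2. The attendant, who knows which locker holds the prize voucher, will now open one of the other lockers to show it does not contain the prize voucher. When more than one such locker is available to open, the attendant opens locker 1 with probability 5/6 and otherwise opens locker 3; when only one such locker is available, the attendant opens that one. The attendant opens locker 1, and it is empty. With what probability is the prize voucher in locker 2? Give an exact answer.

5/11

Condition on the true location of the prize voucher.
If it is in locker 1 (prior 1/3): the attendant opened locker 1, so this case is ruled out; weight (1/3)·0 = 0.
If it is in locker 2 (prior 1/3): locker 1 is available, opened with probability 5/6; weight (1/3)·(5/6) = 5/18.
If it is in locker 3 (prior 1/3): only locker 1 is available, probability 1; weight (1/3)·1 = 1/3.
The weights sum to 11/18.
So P(the prize voucher in locker 2 | the attendant opened locker 1) = (5/18) / (11/18) = 5/11.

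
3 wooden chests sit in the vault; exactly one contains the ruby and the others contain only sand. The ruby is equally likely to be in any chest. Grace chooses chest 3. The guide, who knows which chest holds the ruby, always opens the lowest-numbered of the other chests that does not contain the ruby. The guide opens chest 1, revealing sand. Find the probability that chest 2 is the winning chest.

Consider each possible location of the ruby in turn.
If it is in chest 1 (prior 1/3): the guide opened chest 1, so this case is ruled out; weight (1/3)·0 = 0.
If it is in either of chests 2 and 3 (prior 1/3 each): chest 1 is the lowest-numbered option available, probability 1; weight (1/3)·1 = 1/3 each.
The weights sum to 2/3.
So P(the ruby in chest 2 | the guide opened chest 1) = (1/3) / (2/3) = 1/2.

1/2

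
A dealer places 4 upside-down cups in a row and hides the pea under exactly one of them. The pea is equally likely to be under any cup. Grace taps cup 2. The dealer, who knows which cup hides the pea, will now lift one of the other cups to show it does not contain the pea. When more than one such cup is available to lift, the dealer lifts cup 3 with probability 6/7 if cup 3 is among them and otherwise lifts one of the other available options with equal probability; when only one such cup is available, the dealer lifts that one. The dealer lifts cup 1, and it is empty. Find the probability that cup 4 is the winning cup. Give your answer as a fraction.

1/5

Condition on the true location of the pea.
If it is under cup 1 (prior 1/4): the dealer opened cup 1, so this case is ruled out; weight (1/4)·0 = 0.
If it is under cup 2 (prior 1/4): cup 3 is available but not opened; cup 1 gets probability (1 − 6/7)/2 = 1/14; weight (1/4)·(1/14) = 1/56.
If it is under cup 3 (prior 1/4): cup 3 holds the prize so is unavailable; the dealer chooses uniformly among the 2 others, probability 1/2; weight (1/4)·(1/2) = 1/8.
If it is under cup 4 (prior 1/4): cup 3 is available but not opened, probability 1/7; weight (1/4)·(1/7) = 1/28.
The weights sum to 5/28.
So P(the pea under cup 4 | the dealer opened cup 1) = (1/28) / (5/28) = 1/5.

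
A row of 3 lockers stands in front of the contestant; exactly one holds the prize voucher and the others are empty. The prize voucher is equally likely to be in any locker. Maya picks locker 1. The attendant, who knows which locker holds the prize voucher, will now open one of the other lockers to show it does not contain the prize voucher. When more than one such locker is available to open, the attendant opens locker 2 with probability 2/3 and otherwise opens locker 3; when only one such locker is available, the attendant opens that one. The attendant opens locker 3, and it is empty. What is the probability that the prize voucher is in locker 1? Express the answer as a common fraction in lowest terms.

Condition on the true location of the prize voucher.
If it is in locker 1 (prior 1/3): locker 2 is available but not opened, probability 1/3; weight (1/3)·(1/3) = 1/9.
If it is in locker 2 (prior 1/3): only locker 3 is available, probability 1; weight (1/3)·1 = 1/3.
If it is in locker 3 (prior 1/3): the attendant opened locker 3, so this case is ruled out; weight (1/3)·0 = 0.
The weights sum to 4/9.
So P(the prize voucher in locker 1 | the attendant opened locker 3) = (1/9) / (4/9) = 1/4.

1/4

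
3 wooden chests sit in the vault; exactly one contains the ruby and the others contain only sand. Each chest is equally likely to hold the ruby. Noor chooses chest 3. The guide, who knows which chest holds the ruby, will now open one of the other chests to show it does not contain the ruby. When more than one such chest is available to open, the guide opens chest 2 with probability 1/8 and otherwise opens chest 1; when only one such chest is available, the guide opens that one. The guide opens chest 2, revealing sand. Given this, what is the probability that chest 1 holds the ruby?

8/9

Condition on the true location of the ruby.
If it is in chest 1 (prior 1/3): only chest 2 is available, probability 1; weight (1/3)·1 = 1/3.
If it is in chest 2 (prior 1/3): the guide opened chest 2, so this case is ruled out; weight (1/3)·0 = 0.
If it is in chest 3 (prior 1/3): chest 2 is available, opened with probability 1/8; weight (1/3)·(1/8) = 1/24.
The weights sum to 3/8.
So P(the ruby in chest 1 | the guide opened chest 2) = (1/3) / (3/8) = 8/9.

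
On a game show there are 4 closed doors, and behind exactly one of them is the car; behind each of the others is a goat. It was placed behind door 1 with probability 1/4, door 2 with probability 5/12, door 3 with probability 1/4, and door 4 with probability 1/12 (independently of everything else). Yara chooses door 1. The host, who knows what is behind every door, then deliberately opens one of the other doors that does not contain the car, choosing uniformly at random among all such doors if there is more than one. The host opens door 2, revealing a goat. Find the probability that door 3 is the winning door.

1/2

Apply Bayes' rule, conditioning on where the car actually is.
If it is behind door 1 (prior 1/4): the host has 3 equally likely choices, so probability 1/3; weight (1/4)·(1/3) = 1/12.
If it is behind door 2 (prior 5/12): the host opened door 2, so this case is ruled out; weight (5/12)·0 = 0.
If it is behind door 3 (prior 1/4): the host has 2 equally likely choices, so probability 1/2; weight (1/4)·(1/2) = 1/8.
If it is behind door 4 (prior 1/12): the host has 2 equally likely choices, so probability 1/2; weight (1/12)·(1/2) = 1/24.
The weights sum to 1/4.
So P(the car behind door 3 | the host opened door 2) = (1/8) / (1/4) = 1/2.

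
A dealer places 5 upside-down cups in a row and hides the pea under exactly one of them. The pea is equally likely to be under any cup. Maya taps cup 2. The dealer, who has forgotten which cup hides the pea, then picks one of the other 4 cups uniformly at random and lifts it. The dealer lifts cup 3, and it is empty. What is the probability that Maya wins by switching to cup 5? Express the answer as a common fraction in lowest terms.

Because the dealer chose which cup to lift without knowing where the pea is, the choice is independent of the prize location. Learning that cup 3 does not hold the pea simply rules out that one location and leaves the remaining 4 cups still equally likely by symmetry.
So P(the pea under cup 5) = 1/4.

1/4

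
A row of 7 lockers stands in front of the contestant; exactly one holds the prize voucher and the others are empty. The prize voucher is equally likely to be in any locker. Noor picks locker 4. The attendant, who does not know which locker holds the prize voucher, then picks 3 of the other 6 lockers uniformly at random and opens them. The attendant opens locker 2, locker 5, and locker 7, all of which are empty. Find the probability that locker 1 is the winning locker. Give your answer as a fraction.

1/4

Apply Bayes' rule, conditioning on where the prize voucher actually is.
If it is in any of lockers 1, 3, 4, and 6 (prior 1/7 each): the attendant picks exactly this set with probability 1/20 regardless, and none is the prize; weight (1/7)·(1/20) = 1/140 each.
If it is in any of lockers 2, 5, and 7 (prior 1/7 each): that locker was opened and seen not to hold the prize — ruled out; weight (1/7)·0 = 0 each.
The weights sum to 1/35.
So P(the prize voucher in locker 1 | the attendant opened locker 2, locker 5, and locker 7) = (1/140) / (1/35) = 1/4.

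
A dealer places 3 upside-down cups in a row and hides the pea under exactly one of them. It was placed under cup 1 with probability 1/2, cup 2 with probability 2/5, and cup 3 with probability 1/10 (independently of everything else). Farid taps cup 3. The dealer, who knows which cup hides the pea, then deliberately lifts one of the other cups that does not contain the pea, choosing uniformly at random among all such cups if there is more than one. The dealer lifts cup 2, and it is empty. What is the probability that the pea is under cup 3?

1/11

Apply Bayes' rule, conditioning on where the pea actually is.
If it is under cup 1 (prior 1/2): the dealer has no choice, probability 1; weight (1/2)·1 = 1/2.
If it is under cup 2 (prior 2/5): the dealer opened cup 2, so this case is ruled out; weight (2/5)·0 = 0.
If it is under cup 3 (prior 1/10): the dealer has 2 equally likely choices, so probability 1/2; weight (1/10)·(1/2) = 1/20.
The weights sum to 11/20.
So P(the pea under cup 3 | the dealer opened cup 2) = (1/20) / (11/20) = 1/11.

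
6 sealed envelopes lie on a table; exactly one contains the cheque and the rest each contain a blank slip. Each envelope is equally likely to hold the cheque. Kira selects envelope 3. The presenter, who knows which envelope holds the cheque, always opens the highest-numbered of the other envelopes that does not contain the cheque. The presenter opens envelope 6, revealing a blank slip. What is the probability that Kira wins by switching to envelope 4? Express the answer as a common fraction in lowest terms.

1/5

Condition on the true location of the cheque.
If it is in any of envelopes 1, 2, 3, 4, and 5 (prior 1/6 each): envelope 6 is the highest-numbered option available, probability 1; weight (1/6)·1 = 1/6 each.
If it is in envelope 6 (prior 1/6): the presenter opened envelope 6, so this case is ruled out; weight (1/6)·0 = 0.
The weights sum to 5/6.
So P(the cheque in envelope 4 | the presenter opened envelope 6) = (1/6) / (5/6) = 1/5.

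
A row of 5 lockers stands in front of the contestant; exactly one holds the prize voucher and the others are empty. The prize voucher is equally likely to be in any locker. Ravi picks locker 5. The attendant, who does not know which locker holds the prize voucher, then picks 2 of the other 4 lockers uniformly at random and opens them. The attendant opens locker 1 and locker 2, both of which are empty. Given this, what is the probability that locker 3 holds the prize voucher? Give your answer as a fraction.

Consider each possible location of the prize voucher in turn.
If it is in either of lockers 1 and 2 (prior 1/5 each): that locker was opened and seen not to hold the prize — ruled out; weight (1/5)·0 = 0 each.
If it is in any of lockers 3, 4, and 5 (prior 1/5 each): the attendant picks exactly this set with probability 1/6 regardless, and none is the prize; weight (1/5)·(1/6) = 1/30 each.
The weights sum to 1/10.
So P(the prize voucher in locker 3 | the attendant opened locker 1 and locker 2) = (1/30) / (1/10) = 1/3.

1/3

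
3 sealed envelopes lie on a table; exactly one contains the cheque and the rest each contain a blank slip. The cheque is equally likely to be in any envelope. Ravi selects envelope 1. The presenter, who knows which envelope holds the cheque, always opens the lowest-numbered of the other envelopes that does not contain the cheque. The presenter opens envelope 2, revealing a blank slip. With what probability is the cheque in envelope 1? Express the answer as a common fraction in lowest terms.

1/2

Condition on the true location of the cheque.
If it is in either of envelopes 1 and 3 (prior 1/3 each): envelope 2 is the lowest-numbered option available, probability 1; weight (1/3)·1 = 1/3 each.
If it is in envelope 2 (prior 1/3): the presenter opened envelope 2, so this case is ruled out; weight (1/3)·0 = 0.
The weights sum to 2/3.
So P(the cheque in envelope 1 | the presenter opened envelope 2) = (1/3) / (2/3) = 1/2.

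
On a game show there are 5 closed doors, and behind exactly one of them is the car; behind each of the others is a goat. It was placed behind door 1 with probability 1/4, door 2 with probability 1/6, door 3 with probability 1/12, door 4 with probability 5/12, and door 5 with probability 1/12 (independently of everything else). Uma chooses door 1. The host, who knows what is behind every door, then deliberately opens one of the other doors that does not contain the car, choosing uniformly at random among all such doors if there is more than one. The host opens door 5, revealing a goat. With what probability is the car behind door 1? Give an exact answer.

9/41

Apply Bayes' rule, conditioning on where the car actually is.
If it is behind door 1 (prior 1/4): the host has 4 equally likely choices, so probability 1/4; weight (1/4)·(1/4) = 1/16.
If it is behind door 2 (prior 1/6): the host has 3 equally likely choices, so probability 1/3; weight (1/6)·(1/3) = 1/18.
If it is behind door 3 (prior 1/12): the host has 3 equally likely choices, so probability 1/3; weight (1/12)·(1/3) = 1/36.
If it is behind door 4 (prior 5/12): the host has 3 equally likely choices, so probability 1/3; weight (5/12)·(1/3) = 5/36.
If it is behind door 5 (prior 1/12): the host opened door 5, so this case is ruled out; weight (1/12)·0 = 0.
The weights sum to 41/144.
So P(the car behind door 1 | the host opened door 5) = (1/16) / (41/144) = 9/41.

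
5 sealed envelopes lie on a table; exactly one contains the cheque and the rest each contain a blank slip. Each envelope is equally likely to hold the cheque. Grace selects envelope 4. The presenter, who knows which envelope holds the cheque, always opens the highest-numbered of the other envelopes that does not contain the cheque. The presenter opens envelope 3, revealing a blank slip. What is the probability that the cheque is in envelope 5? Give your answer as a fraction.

1

Apply Bayes' rule, conditioning on where the cheque actually is.
If it is in any of envelopes 1, 2, and 4 (prior 1/5 each): the presenter would have opened envelope 5 instead, probability 0; weight (1/5)·0 = 0 each.
If it is in envelope 3 (prior 1/5): the presenter opened envelope 3, so this case is ruled out; weight (1/5)·0 = 0.
If it is in envelope 5 (prior 1/5): envelope 3 is the highest-numbered option available, probability 1; weight (1/5)·1 = 1/5.
The weights sum to 1/5.
So P(the cheque in envelope 5 | the presenter opened envelope 3) = (1/5) / (1/5) = 1.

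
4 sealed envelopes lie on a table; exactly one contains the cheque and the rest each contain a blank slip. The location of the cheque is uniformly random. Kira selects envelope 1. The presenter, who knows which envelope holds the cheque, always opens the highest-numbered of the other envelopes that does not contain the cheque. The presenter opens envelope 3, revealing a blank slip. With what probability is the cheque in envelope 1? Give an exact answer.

Condition on the true location of the cheque.
If it is in either of envelopes 1 and 2 (prior 1/4 each): the presenter would have opened envelope 4 instead, probability 0; weight (1/4)·0 = 0 each.
If it is in envelope 3 (prior 1/4): the presenter opened envelope 3, so this case is ruled out; weight (1/4)·0 = 0.
If it is in envelope 4 (prior 1/4): envelope 3 is the highest-numbered option available, probability 1; weight (1/4)·1 = 1/4.
The weights sum to 1/4.
So P(the cheque in envelope 1 | the presenter opened envelope 3) = 0 / (1/4) = 0.

0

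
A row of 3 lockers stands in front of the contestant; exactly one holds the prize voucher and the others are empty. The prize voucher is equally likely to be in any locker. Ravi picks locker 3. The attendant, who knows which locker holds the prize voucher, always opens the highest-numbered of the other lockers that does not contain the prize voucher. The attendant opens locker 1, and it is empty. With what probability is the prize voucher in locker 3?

Consider each possible location of the prize voucher in turn.
If it is in locker 1 (prior 1/3): the attendant opened locker 1, so this case is ruled out; weight (1/3)·0 = 0.
If it is in locker 2 (prior 1/3): locker 1 is the highest-numbered option available, probability 1; weight (1/3)·1 = 1/3.
If it is in locker 3 (prior 1/3): the attendant would have opened locker 2 instead, probability 0; weight (1/3)·0 = 0.
The weights sum to 1/3.
So P(the prize voucher in locker 3 | the attendant opened locker 1) = 0 / (1/3) = 0.

0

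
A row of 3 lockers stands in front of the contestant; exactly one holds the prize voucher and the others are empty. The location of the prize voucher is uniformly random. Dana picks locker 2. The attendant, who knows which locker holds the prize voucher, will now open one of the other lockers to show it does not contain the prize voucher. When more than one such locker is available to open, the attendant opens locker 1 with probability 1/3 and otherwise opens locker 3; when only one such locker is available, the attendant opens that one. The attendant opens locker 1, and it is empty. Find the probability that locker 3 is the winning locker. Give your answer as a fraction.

3/4

Condition on the true location of the prize voucher.
If it is in locker 1 (prior 1/3): the attendant opened locker 1, so this case is ruled out; weight (1/3)·0 = 0.
If it is in locker 2 (prior 1/3): locker 1 is available, opened with probability 1/3; weight (1/3)·(1/3) = 1/9.
If it is in locker 3 (prior 1/3): only locker 1 is available, probability 1; weight (1/3)·1 = 1/3.
The weights sum to 4/9.
So P(the prize voucher in locker 3 | the attendant opened locker 1) = (1/3) / (4/9) = 3/4.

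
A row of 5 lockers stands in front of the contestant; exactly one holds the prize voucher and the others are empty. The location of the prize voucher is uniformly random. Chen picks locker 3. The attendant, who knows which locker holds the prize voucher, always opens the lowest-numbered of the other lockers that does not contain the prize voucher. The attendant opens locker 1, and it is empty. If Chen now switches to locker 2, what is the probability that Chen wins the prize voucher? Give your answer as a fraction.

1/4

Consider each possible location of the prize voucher in turn.
If it is in locker 1 (prior 1/5): the attendant opened locker 1, so this case is ruled out; weight (1/5)·0 = 0.
If it is in any of lockers 2, 3, 4, and 5 (prior 1/5 each): locker 1 is the lowest-numbered option available, probability 1; weight (1/5)·1 = 1/5 each.
The weights sum to 4/5.
So P(the prize voucher in locker 2 | the attendant opened locker 1) = (1/5) / (4/5) = 1/4.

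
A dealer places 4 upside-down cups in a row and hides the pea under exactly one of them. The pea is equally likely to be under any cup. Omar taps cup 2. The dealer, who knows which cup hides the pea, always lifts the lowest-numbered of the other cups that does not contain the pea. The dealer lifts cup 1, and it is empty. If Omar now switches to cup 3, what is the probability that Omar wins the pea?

Apply Bayes' rule, conditioning on where the pea actually is.
If it is under cup 1 (prior 1/4): the dealer opened cup 1, so this case is ruled out; weight (1/4)·0 = 0.
If it is under any of cups 2, 3, and 4 (prior 1/4 each): cup 1 is the lowest-numbered option available, probability 1; weight (1/4)·1 = 1/4 each.
The weights sum to 3/4.
So P(the pea under cup 3 | the dealer opened cup 1) = (1/4) / (3/4) = 1/3.

1/3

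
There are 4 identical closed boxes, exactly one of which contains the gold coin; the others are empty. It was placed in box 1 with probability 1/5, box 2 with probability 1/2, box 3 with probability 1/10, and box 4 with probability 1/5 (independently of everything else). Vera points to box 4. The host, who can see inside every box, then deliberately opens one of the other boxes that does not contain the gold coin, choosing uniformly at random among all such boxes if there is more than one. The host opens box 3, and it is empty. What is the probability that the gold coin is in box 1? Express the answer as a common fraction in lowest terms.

6/25

Consider each possible location of the gold coin in turn.
If it is in box 1 (prior 1/5): the host has 2 equally likely choices, so probability 1/2; weight (1/5)·(1/2) = 1/10.
If it is in box 2 (prior 1/2): the host has 2 equally likely choices, so probability 1/2; weight (1/2)·(1/2) = 1/4.
If it is in box 3 (prior 1/10): the host opened box 3, so this case is ruled out; weight (1/10)·0 = 0.
If it is in box 4 (prior 1/5): the host has 3 equally likely choices, so probability 1/3; weight (1/5)·(1/3) = 1/15.
The weights sum to 5/12.
So P(the gold coin in box 1 | the host opened box 3) = (1/10) / (5/12) = 6/25.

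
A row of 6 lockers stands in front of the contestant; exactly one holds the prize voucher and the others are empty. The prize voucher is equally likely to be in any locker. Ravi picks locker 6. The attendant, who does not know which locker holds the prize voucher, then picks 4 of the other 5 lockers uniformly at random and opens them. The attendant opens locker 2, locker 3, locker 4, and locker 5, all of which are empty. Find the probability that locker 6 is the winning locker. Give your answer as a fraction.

1/2

Apply Bayes' rule, conditioning on where the prize voucher actually is.
If it is in either of lockers 1 and 6 (prior 1/6 each): the attendant picks exactly this set with probability 1/5 regardless, and none is the prize; weight (1/6)·(1/5) = 1/30 each.
If it is in any of lockers 2, 3, 4, and 5 (prior 1/6 each): that locker was opened and seen not to hold the prize — ruled out; weight (1/6)·0 = 0 each.
The weights sum to 1/15.
So P(the prize voucher in locker 6 | the attendant opened locker 2, locker 3, locker 4, and locker 5) = (1/30) / (1/15) = 1/2.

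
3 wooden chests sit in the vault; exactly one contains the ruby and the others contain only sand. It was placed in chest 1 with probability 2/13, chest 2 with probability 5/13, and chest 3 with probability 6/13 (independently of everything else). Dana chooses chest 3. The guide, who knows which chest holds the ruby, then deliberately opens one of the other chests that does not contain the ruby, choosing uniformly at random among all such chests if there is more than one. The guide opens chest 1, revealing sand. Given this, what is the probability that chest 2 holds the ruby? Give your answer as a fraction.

5/8

Condition on the true location of the ruby.
If it is in chest 1 (prior 2/13): the guide opened chest 1, so this case is ruled out; weight (2/13)·0 = 0.
If it is in chest 2 (prior 5/13): the guide has no choice, probability 1; weight (5/13)·1 = 5/13.
If it is in chest 3 (prior 6/13): the guide has 2 equally likely choices, so probability 1/2; weight (6/13)·(1/2) = 3/13.
The weights sum to 8/13.
So P(the ruby in chest 2 | the guide opened chest 1) = (5/13) / (8/13) = 5/8.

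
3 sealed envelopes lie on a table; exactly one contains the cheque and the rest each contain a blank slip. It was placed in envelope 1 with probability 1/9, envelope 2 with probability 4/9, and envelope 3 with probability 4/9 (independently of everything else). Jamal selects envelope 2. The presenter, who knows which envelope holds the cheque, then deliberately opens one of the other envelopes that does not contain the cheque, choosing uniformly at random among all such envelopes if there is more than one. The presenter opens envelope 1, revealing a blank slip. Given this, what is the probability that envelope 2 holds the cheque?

1/3

Condition on the true location of the cheque.
If it is in envelope 1 (prior 1/9): the presenter opened envelope 1, so this case is ruled out; weight (1/9)·0 = 0.
If it is in envelope 2 (prior 4/9): the presenter has 2 equally likely choices, so probability 1/2; weight (4/9)·(1/2) = 2/9.
If it is in envelope 3 (prior 4/9): the presenter has no choice, probability 1; weight (4/9)·1 = 4/9.
The weights sum to 2/3.
So P(the cheque in envelope 2 | the presenter opened envelope 1) = (2/9) / (2/3) = 1/3.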